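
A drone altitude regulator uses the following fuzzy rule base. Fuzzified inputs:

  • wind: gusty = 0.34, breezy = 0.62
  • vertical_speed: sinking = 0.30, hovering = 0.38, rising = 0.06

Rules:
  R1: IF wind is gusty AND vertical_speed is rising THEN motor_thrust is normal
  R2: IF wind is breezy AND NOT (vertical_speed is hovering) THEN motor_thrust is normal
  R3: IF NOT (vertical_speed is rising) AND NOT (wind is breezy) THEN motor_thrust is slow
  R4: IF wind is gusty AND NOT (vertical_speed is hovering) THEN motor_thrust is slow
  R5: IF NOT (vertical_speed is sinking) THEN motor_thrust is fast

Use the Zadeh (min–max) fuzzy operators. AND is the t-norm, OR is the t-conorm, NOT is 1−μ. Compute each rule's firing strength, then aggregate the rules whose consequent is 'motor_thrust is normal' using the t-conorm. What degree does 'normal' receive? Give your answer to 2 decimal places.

0.62

R1: gusty=0.34, rising=0.06; AND[min(a, b)] → w = 0.06
R2: breezy=0.62, ¬hovering=1−0.38=0.62; AND[min(a, b)] → w = 0.62
R3: ¬rising=1−0.06=0.94, ¬breezy=1−0.62=0.38; AND[min(a, b)] → w = 0.38
R4: gusty=0.34, ¬hovering=1−0.38=0.62; AND[min(a, b)] → w = 0.34
R5: ¬sinking=1−0.30=0.70 → w = 0.70
Rules with consequent 'normal': {R1, R2} → strengths 0.06, 0.62
Aggregate via t-conorm [max(a, b)]: 0.62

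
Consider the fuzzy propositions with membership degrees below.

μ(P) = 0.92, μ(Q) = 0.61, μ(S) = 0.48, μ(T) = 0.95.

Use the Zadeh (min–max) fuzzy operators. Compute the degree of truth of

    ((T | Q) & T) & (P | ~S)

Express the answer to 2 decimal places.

T | Q = max(a, b) on (0.95, 0.61) = 0.95
(T | Q) & T = min(a, b) on (0.95, 0.95) = 0.95
~S = 1 − 0.48 = 0.52
P | ~S = max(a, b) on (0.92, 0.52) = 0.92
((T | Q) & T) & (P | ~S) = min(a, b) on (0.95, 0.92) = 0.92

0.92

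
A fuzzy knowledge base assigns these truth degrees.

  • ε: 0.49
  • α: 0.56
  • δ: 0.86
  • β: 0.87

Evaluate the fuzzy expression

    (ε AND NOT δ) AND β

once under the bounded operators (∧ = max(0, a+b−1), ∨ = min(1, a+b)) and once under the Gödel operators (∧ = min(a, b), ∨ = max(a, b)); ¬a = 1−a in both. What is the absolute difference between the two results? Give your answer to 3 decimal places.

0.140

Under bounded:
  NOT δ = 1 − 0.86 = 0.14
  ε AND NOT δ = max(0, a+b−1) on (0.49, 0.14) = 0.00
  (ε AND NOT δ) AND β = max(0, a+b−1) on (0.00, 0.87) = 0.00
  → value = 0.0000
Under Gödel:
  NOT δ = 1 − 0.86 = 0.14
  ε AND NOT δ = min(a, b) on (0.49, 0.14) = 0.14
  (ε AND NOT δ) AND β = min(a, b) on (0.14, 0.87) = 0.14
  → value = 0.1400
|0.0000 − 0.1400| = 0.140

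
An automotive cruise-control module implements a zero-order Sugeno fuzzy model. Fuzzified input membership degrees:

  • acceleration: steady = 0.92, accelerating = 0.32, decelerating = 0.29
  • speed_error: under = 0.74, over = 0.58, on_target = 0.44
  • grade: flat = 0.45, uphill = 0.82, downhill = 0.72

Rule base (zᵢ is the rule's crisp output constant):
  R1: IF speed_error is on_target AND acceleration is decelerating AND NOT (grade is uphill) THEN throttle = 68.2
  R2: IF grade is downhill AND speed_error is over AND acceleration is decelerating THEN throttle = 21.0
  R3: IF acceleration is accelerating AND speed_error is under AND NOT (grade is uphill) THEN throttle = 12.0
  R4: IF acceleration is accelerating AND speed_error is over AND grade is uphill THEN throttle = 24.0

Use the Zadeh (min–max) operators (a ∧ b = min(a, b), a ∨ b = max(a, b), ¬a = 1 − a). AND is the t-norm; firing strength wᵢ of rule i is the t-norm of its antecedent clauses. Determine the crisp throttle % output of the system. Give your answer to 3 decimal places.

R1 (z=68.2): on_target=0.44, decelerating=0.29, ¬uphill=1−0.82=0.18; AND[min(a, b)] → w = 0.18
R2 (z=21.0): downhill=0.72, over=0.58, decelerating=0.29; AND[min(a, b)] → w = 0.29
R3 (z=12.0): accelerating=0.32, under=0.74, ¬uphill=1−0.82=0.18; AND[min(a, b)] → w = 0.18
R4 (z=24.0): accelerating=0.32, over=0.58, uphill=0.82; AND[min(a, b)] → w = 0.32
Weighted average = (0.18·68.2 + 0.29·21.0 + 0.18·12.0 + 0.32·24.0) / (0.18 + 0.29 + 0.18 + 0.32)
  = 28.2060 / 0.9700 = 29.078

29.078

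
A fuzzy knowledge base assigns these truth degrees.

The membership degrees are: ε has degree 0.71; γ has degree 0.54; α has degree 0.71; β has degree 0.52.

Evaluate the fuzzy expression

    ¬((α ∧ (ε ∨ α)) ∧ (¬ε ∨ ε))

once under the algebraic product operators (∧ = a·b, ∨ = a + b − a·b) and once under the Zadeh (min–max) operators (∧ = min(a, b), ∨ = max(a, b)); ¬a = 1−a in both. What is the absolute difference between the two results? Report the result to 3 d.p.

0.194

Under algebraic product:
  ε ∨ α = a + b − a·b on (0.7100, 0.7100) = 0.9159
  α ∧ (ε ∨ α) = a·b on (0.7100, 0.9159) = 0.6503
  ¬ε = 1 − 0.7100 = 0.2900
  ¬ε ∨ ε = a + b − a·b on (0.2900, 0.7100) = 0.7941
  (α ∧ (ε ∨ α)) ∧ (¬ε ∨ ε) = a·b on (0.6503, 0.7941) = 0.5164
  ¬((α ∧ (ε ∨ α)) ∧ (¬ε ∨ ε)) = 1 − 0.5164 = 0.4836
  → value = 0.4836
Under Zadeh (min–max):
  ε ∨ α = max(a, b) on (0.71, 0.71) = 0.71
  α ∧ (ε ∨ α) = min(a, b) on (0.71, 0.71) = 0.71
  ¬ε = 1 − 0.71 = 0.29
  ¬ε ∨ ε = max(a, b) on (0.29, 0.71) = 0.71
  (α ∧ (ε ∨ α)) ∧ (¬ε ∨ ε) = min(a, b) on (0.71, 0.71) = 0.71
  ¬((α ∧ (ε ∨ α)) ∧ (¬ε ∨ ε)) = 1 − 0.71 = 0.29
  → value = 0.2900
|0.4836 − 0.2900| = 0.194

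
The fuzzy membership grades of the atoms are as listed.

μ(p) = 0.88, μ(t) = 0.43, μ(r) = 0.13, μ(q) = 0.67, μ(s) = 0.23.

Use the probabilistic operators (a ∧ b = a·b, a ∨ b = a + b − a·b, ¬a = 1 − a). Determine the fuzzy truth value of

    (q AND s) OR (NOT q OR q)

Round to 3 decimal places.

0.813

q AND s = a·b on (0.6700, 0.2300) = 0.1541
NOT q = 1 − 0.6700 = 0.3300
NOT q OR q = a + b − a·b on (0.3300, 0.6700) = 0.7789
(q AND s) OR (NOT q OR q) = a + b − a·b on (0.1541, 0.7789) = 0.8130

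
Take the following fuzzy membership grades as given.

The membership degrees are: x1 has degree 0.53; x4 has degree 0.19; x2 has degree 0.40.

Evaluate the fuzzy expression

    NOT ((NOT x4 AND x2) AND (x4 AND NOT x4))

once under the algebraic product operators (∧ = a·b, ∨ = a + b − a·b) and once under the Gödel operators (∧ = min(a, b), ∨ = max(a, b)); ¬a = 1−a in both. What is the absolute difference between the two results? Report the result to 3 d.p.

Under algebraic product:
  NOT x4 = 1 − 0.1900 = 0.8100
  NOT x4 AND x2 = a·b on (0.8100, 0.4000) = 0.3240
  NOT x4 = 1 − 0.1900 = 0.8100
  x4 AND NOT x4 = a·b on (0.1900, 0.8100) = 0.1539
  (NOT x4 AND x2) AND (x4 AND NOT x4) = a·b on (0.3240, 0.1539) = 0.0499
  NOT ((NOT x4 AND x2) AND (x4 AND NOT x4)) = 1 − 0.0499 = 0.9501
  → value = 0.9501
Under Gödel:
  NOT x4 = 1 − 0.19 = 0.81
  NOT x4 AND x2 = min(a, b) on (0.81, 0.40) = 0.40
  NOT x4 = 1 − 0.19 = 0.81
  x4 AND NOT x4 = min(a, b) on (0.19, 0.81) = 0.19
  (NOT x4 AND x2) AND (x4 AND NOT x4) = min(a, b) on (0.40, 0.19) = 0.19
  NOT ((NOT x4 AND x2) AND (x4 AND NOT x4)) = 1 − 0.19 = 0.81
  → value = 0.8100
|0.9501 − 0.8100| = 0.140

0.140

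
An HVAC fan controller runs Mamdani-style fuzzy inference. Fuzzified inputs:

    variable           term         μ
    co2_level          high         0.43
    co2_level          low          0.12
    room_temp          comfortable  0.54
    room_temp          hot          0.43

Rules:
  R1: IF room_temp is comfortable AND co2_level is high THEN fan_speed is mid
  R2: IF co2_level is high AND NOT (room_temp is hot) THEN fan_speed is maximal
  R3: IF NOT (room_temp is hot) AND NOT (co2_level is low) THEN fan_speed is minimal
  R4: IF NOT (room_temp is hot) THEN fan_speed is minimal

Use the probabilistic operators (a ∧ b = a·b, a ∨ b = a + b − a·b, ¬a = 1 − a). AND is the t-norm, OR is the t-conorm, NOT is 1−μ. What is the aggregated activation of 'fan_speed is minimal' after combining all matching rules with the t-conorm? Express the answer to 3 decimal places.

R1: comfortable=0.54, high=0.43; AND[a·b] → w = 0.2322
R2: high=0.43, ¬hot=1−0.43=0.57; AND[a·b] → w = 0.2451
R3: ¬hot=1−0.43=0.57, ¬low=1−0.12=0.88; AND[a·b] → w = 0.5016
R4: ¬hot=1−0.43=0.57 → w = 0.5700
Rules with consequent 'minimal': {R3, R4} → strengths 0.5016, 0.5700
Aggregate via t-conorm [a + b − a·b]: 0.7857

0.786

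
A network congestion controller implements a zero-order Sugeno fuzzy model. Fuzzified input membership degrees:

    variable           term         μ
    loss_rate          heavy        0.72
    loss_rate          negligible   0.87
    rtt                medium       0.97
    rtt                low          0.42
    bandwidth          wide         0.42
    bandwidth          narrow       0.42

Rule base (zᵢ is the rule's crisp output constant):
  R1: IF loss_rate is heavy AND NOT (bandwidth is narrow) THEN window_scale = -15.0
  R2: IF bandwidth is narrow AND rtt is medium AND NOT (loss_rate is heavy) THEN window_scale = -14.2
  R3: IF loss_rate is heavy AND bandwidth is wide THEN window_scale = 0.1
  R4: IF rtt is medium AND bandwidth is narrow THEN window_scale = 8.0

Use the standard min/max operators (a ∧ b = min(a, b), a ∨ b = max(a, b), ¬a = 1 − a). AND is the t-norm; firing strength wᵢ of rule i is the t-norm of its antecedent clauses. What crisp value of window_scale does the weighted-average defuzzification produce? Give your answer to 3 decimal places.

R1 (z=-15.0): heavy=0.72, ¬narrow=1−0.42=0.58; AND[min(a, b)] → w = 0.58
R2 (z=-14.2): narrow=0.42, medium=0.97, ¬heavy=1−0.72=0.28; AND[min(a, b)] → w = 0.28
R3 (z=0.1): heavy=0.72, wide=0.42; AND[min(a, b)] → w = 0.42
R4 (z=8.0): medium=0.97, narrow=0.42; AND[min(a, b)] → w = 0.42
Weighted average = (0.58·-15.0 + 0.28·-14.2 + 0.42·0.1 + 0.42·8.0) / (0.58 + 0.28 + 0.42 + 0.42)
  = -9.2740 / 1.7000 = -5.455

-5.455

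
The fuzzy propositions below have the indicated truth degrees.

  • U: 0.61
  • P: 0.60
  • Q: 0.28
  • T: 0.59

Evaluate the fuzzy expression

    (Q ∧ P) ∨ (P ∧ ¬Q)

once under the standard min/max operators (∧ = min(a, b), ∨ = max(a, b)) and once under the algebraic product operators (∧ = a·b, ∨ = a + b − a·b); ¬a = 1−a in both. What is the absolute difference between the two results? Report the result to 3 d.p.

Under standard min/max:
  Q ∧ P = min(a, b) on (0.28, 0.60) = 0.28
  ¬Q = 1 − 0.28 = 0.72
  P ∧ ¬Q = min(a, b) on (0.60, 0.72) = 0.60
  (Q ∧ P) ∨ (P ∧ ¬Q) = max(a, b) on (0.28, 0.60) = 0.60
  → value = 0.6000
Under algebraic product:
  Q ∧ P = a·b on (0.2800, 0.6000) = 0.1680
  ¬Q = 1 − 0.2800 = 0.7200
  P ∧ ¬Q = a·b on (0.6000, 0.7200) = 0.4320
  (Q ∧ P) ∨ (P ∧ ¬Q) = a + b − a·b on (0.1680, 0.4320) = 0.5274
  → value = 0.5274
|0.6000 − 0.5274| = 0.073

0.073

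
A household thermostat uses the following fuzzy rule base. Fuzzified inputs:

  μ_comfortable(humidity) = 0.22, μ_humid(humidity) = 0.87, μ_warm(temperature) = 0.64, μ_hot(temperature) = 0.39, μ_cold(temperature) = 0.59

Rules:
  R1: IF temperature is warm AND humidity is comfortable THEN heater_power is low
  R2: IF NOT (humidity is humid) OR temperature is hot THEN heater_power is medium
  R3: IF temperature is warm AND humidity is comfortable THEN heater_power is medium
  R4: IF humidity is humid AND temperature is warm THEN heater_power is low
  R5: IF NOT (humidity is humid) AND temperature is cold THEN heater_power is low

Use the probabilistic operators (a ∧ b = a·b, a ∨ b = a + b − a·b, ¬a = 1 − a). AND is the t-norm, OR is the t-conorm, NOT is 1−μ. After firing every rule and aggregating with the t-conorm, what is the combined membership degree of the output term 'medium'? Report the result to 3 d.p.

R1: warm=0.64, comfortable=0.22; AND[a·b] → w = 0.1408
R2: ¬humid=1−0.87=0.13, hot=0.39; OR[a + b − a·b] → w = 0.4693
R3: warm=0.64, comfortable=0.22; AND[a·b] → w = 0.1408
R4: humid=0.87, warm=0.64; AND[a·b] → w = 0.5568
R5: ¬humid=1−0.87=0.13, cold=0.59; AND[a·b] → w = 0.0767
Rules with consequent 'medium': {R2, R3} → strengths 0.4693, 0.1408
Aggregate via t-conorm [a + b − a·b]: 0.5440

0.544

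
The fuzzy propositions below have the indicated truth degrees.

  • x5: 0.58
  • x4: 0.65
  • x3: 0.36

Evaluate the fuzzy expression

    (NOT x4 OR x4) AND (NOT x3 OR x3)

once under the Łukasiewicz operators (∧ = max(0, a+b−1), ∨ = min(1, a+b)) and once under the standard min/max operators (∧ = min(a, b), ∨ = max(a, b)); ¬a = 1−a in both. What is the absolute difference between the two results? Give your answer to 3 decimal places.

Under Łukasiewicz:
  NOT x4 = 1 − 0.65 = 0.35
  NOT x4 OR x4 = min(1, a+b) on (0.35, 0.65) = 1.00
  NOT x3 = 1 − 0.36 = 0.64
  NOT x3 OR x3 = min(1, a+b) on (0.64, 0.36) = 1.00
  (NOT x4 OR x4) AND (NOT x3 OR x3) = max(0, a+b−1) on (1.00, 1.00) = 1.00
  → value = 1.0000
Under standard min/max:
  NOT x4 = 1 − 0.65 = 0.35
  NOT x4 OR x4 = max(a, b) on (0.35, 0.65) = 0.65
  NOT x3 = 1 − 0.36 = 0.64
  NOT x3 OR x3 = max(a, b) on (0.64, 0.36) = 0.64
  (NOT x4 OR x4) AND (NOT x3 OR x3) = min(a, b) on (0.65, 0.64) = 0.64
  → value = 0.6400
|1.0000 − 0.6400| = 0.360

0.360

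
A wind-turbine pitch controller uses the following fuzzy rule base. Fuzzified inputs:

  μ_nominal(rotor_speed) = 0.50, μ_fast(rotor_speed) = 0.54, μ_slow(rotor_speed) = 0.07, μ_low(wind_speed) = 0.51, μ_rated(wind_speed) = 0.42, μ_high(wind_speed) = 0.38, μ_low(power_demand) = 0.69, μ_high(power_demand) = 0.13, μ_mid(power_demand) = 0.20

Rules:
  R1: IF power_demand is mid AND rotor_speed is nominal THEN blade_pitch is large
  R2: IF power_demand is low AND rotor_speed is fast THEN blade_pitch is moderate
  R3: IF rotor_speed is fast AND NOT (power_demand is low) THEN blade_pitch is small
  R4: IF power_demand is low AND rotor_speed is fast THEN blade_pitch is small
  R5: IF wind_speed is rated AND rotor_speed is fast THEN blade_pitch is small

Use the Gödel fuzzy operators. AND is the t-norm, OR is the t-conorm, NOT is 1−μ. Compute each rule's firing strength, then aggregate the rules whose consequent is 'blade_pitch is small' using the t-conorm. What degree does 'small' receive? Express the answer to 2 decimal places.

R1: mid=0.20, nominal=0.50; AND[min(a, b)] → w = 0.20
R2: low=0.69, fast=0.54; AND[min(a, b)] → w = 0.54
R3: fast=0.54, ¬low=1−0.69=0.31; AND[min(a, b)] → w = 0.31
R4: low=0.69, fast=0.54; AND[min(a, b)] → w = 0.54
R5: rated=0.42, fast=0.54; AND[min(a, b)] → w = 0.42
Rules with consequent 'small': {R3, R4, R5} → strengths 0.31, 0.54, 0.42
Aggregate via t-conorm [max(a, b)]: 0.54

0.54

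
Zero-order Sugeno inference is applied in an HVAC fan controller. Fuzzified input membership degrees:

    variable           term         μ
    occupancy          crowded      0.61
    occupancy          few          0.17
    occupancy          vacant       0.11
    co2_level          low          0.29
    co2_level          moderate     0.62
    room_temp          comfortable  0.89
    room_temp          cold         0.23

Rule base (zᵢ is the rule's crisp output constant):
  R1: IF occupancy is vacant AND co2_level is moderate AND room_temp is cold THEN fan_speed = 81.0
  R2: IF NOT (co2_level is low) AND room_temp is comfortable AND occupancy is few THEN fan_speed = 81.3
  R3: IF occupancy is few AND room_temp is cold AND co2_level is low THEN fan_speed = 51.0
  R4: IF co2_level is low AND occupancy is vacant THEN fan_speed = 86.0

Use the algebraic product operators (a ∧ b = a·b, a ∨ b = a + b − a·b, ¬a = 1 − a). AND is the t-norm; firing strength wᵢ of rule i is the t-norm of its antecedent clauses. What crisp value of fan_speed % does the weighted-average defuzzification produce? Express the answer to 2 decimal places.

80.11

R1 (z=81.0): vacant=0.11, moderate=0.62, cold=0.23; AND[a·b] → w = 0.0157
R2 (z=81.3): ¬low=1−0.29=0.71, comfortable=0.89, few=0.17; AND[a·b] → w = 0.1074
R3 (z=51.0): few=0.17, cold=0.23, low=0.29; AND[a·b] → w = 0.0113
R4 (z=86.0): low=0.29, vacant=0.11; AND[a·b] → w = 0.0319
Weighted average = (0.0157·81.0 + 0.1074·81.3 + 0.0113·51.0 + 0.0319·86.0) / (0.0157 + 0.1074 + 0.0113 + 0.0319)
  = 13.3257 / 0.1663 = 80.11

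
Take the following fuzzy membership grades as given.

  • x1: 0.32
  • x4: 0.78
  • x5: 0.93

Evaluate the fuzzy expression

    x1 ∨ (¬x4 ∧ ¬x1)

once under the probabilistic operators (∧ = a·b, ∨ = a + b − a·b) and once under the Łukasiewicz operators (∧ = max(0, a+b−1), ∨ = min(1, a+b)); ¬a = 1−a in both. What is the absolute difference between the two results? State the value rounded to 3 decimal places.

0.102

Under probabilistic:
  ¬x4 = 1 − 0.7800 = 0.2200
  ¬x1 = 1 − 0.3200 = 0.6800
  ¬x4 ∧ ¬x1 = a·b on (0.2200, 0.6800) = 0.1496
  x1 ∨ (¬x4 ∧ ¬x1) = a + b − a·b on (0.3200, 0.1496) = 0.4217
  → value = 0.4217
Under Łukasiewicz:
  ¬x4 = 1 − 0.78 = 0.22
  ¬x1 = 1 − 0.32 = 0.68
  ¬x4 ∧ ¬x1 = max(0, a+b−1) on (0.22, 0.68) = 0.00
  x1 ∨ (¬x4 ∧ ¬x1) = min(1, a+b) on (0.32, 0.00) = 0.32
  → value = 0.3200
|0.4217 − 0.3200| = 0.102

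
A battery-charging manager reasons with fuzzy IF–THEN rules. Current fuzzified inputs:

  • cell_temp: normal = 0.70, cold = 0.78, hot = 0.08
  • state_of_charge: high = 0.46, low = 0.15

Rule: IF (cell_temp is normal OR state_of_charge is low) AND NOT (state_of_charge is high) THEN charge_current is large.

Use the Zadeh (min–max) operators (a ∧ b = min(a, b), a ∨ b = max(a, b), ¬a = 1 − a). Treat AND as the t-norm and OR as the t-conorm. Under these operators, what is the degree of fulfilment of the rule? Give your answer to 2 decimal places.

firing strength: (normal=0.70 OR low=0.15) = 0.70; AND[min(a, b)] with ¬high=1−0.46=0.54 → w = 0.54

0.54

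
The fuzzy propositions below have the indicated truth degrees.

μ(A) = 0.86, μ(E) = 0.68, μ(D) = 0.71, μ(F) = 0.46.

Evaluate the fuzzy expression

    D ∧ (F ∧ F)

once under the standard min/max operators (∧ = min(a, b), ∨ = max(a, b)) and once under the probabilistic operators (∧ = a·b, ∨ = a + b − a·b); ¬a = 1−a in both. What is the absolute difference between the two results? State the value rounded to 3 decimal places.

Under standard min/max:
  F ∧ F = min(a, b) on (0.46, 0.46) = 0.46
  D ∧ (F ∧ F) = min(a, b) on (0.71, 0.46) = 0.46
  → value = 0.4600
Under probabilistic:
  F ∧ F = a·b on (0.4600, 0.4600) = 0.2116
  D ∧ (F ∧ F) = a·b on (0.7100, 0.2116) = 0.1502
  → value = 0.1502
|0.4600 − 0.1502| = 0.310

0.310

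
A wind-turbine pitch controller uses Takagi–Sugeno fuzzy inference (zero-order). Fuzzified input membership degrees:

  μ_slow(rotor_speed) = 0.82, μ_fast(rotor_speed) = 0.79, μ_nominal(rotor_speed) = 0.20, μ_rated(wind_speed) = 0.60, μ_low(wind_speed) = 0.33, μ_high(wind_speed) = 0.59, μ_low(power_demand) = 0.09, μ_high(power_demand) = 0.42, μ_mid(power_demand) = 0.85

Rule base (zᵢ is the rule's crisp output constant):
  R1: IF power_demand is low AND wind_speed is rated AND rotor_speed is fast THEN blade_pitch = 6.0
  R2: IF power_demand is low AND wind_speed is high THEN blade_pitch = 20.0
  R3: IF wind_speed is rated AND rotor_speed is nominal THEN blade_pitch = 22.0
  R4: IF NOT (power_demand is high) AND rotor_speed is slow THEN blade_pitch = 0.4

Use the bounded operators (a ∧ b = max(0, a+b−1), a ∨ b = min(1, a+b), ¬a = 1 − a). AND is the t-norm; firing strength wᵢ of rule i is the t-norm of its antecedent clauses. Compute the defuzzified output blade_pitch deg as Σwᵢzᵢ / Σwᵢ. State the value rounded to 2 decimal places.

R1 (z=6.0): low=0.09, rated=0.60, fast=0.79; AND[max(0, a+b−1)] → w = 0.00
R2 (z=20.0): low=0.09, high=0.59; AND[max(0, a+b−1)] → w = 0.00
R3 (z=22.0): rated=0.60, nominal=0.20; AND[max(0, a+b−1)] → w = 0.00
R4 (z=0.4): ¬high=1−0.42=0.58, slow=0.82; AND[max(0, a+b−1)] → w = 0.40
Weighted average = (0.00·6.0 + 0.00·20.0 + 0.00·22.0 + 0.40·0.4) / (0.00 + 0.00 + 0.00 + 0.40)
  = 0.1600 / 0.4000 = 0.40

0.40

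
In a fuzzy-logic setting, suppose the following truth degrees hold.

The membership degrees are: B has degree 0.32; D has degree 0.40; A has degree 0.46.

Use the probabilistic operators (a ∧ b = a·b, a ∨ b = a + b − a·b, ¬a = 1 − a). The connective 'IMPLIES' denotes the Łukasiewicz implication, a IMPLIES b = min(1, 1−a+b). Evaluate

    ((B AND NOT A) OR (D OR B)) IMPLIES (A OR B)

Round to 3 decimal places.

0.970

NOT A = 1 − 0.4600 = 0.5400
B AND NOT A = a·b on (0.3200, 0.5400) = 0.1728
D OR B = a + b − a·b on (0.4000, 0.3200) = 0.5920
(B AND NOT A) OR (D OR B) = a + b − a·b on (0.1728, 0.5920) = 0.6625
A OR B = a + b − a·b on (0.4600, 0.3200) = 0.6328
((B AND NOT A) OR (D OR B)) IMPLIES (A OR B)  [Łukasiewicz: min(1, 1−a+b)] with a=0.6625, b=0.6328 → 0.9703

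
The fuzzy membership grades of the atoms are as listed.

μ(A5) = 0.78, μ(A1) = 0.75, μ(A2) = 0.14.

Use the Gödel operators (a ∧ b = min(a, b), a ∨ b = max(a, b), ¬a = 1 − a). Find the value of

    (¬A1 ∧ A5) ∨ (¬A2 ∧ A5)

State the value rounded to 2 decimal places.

0.78

¬A1 = 1 − 0.75 = 0.25
¬A1 ∧ A5 = min(a, b) on (0.25, 0.78) = 0.25
¬A2 = 1 − 0.14 = 0.86
¬A2 ∧ A5 = min(a, b) on (0.86, 0.78) = 0.78
(¬A1 ∧ A5) ∨ (¬A2 ∧ A5) = max(a, b) on (0.25, 0.78) = 0.78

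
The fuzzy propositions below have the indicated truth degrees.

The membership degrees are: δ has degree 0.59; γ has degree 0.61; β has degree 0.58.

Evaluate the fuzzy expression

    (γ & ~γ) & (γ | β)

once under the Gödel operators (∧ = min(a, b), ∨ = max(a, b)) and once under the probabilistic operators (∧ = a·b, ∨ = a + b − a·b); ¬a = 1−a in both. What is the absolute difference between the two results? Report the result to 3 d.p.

0.191

Under Gödel:
  ~γ = 1 − 0.61 = 0.39
  γ & ~γ = min(a, b) on (0.61, 0.39) = 0.39
  γ | β = max(a, b) on (0.61, 0.58) = 0.61
  (γ & ~γ) & (γ | β) = min(a, b) on (0.39, 0.61) = 0.39
  → value = 0.3900
Under probabilistic:
  ~γ = 1 − 0.6100 = 0.3900
  γ & ~γ = a·b on (0.6100, 0.3900) = 0.2379
  γ | β = a + b − a·b on (0.6100, 0.5800) = 0.8362
  (γ & ~γ) & (γ | β) = a·b on (0.2379, 0.8362) = 0.1989
  → value = 0.1989
|0.3900 − 0.1989| = 0.191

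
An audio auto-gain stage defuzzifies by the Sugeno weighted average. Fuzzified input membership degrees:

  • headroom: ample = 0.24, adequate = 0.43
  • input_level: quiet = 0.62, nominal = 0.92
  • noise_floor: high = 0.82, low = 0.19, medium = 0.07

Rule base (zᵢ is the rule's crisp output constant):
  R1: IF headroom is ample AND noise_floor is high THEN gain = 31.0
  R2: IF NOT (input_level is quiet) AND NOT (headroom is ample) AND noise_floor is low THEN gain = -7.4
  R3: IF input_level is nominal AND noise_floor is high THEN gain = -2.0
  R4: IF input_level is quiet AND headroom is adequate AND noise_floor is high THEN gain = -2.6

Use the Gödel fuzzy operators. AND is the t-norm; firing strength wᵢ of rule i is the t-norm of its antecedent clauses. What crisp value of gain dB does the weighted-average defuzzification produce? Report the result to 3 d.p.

1.950

R1 (z=31.0): ample=0.24, high=0.82; AND[min(a, b)] → w = 0.24
R2 (z=-7.4): ¬quiet=1−0.62=0.38, ¬ample=1−0.24=0.76, low=0.19; AND[min(a, b)] → w = 0.19
R3 (z=-2.0): nominal=0.92, high=0.82; AND[min(a, b)] → w = 0.82
R4 (z=-2.6): quiet=0.62, adequate=0.43, high=0.82; AND[min(a, b)] → w = 0.43
Weighted average = (0.24·31.0 + 0.19·-7.4 + 0.82·-2.0 + 0.43·-2.6) / (0.24 + 0.19 + 0.82 + 0.43)
  = 3.2760 / 1.6800 = 1.950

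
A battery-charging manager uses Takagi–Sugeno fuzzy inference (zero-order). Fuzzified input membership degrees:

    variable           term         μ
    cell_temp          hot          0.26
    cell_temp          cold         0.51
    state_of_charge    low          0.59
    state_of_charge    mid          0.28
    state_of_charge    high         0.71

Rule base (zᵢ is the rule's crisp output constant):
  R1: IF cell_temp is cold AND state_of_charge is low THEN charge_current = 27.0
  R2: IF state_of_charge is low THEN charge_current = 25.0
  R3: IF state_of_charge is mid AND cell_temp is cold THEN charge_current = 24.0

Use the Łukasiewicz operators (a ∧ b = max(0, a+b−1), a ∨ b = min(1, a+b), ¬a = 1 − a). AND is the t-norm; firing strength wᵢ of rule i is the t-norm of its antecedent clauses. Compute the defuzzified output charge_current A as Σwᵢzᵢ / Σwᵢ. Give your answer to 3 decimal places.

25.290

R1 (z=27.0): cold=0.51, low=0.59; AND[max(0, a+b−1)] → w = 0.10
R2 (z=25.0): low=0.59 → w = 0.59
R3 (z=24.0): mid=0.28, cold=0.51; AND[max(0, a+b−1)] → w = 0.00
Weighted average = (0.10·27.0 + 0.59·25.0 + 0.00·24.0) / (0.10 + 0.59 + 0.00)
  = 17.4500 / 0.6900 = 25.290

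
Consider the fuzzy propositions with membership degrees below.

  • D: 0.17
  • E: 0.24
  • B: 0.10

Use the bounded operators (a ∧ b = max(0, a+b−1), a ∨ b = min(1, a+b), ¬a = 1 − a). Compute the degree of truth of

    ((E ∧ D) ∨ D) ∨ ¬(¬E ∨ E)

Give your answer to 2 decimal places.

0.17

E ∧ D = max(0, a+b−1) on (0.24, 0.17) = 0.00
(E ∧ D) ∨ D = min(1, a+b) on (0.00, 0.17) = 0.17
¬E = 1 − 0.24 = 0.76
¬E ∨ E = min(1, a+b) on (0.76, 0.24) = 1.00
¬(¬E ∨ E) = 1 − 1.00 = 0.00
((E ∧ D) ∨ D) ∨ ¬(¬E ∨ E) = min(1, a+b) on (0.17, 0.00) = 0.17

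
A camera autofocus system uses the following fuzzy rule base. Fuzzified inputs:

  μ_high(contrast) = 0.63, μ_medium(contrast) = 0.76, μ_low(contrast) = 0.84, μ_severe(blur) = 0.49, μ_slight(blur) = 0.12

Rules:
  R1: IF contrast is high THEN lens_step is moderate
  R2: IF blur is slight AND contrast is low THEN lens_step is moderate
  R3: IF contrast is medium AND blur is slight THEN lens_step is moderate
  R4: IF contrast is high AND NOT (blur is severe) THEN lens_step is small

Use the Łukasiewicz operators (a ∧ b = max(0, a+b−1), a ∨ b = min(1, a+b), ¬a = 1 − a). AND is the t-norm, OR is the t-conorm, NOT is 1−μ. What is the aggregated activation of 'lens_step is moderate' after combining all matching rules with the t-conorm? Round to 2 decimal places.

0.63

R1: high=0.63 → w = 0.63
R2: slight=0.12, low=0.84; AND[max(0, a+b−1)] → w = 0.00
R3: medium=0.76, slight=0.12; AND[max(0, a+b−1)] → w = 0.00
R4: high=0.63, ¬severe=1−0.49=0.51; AND[max(0, a+b−1)] → w = 0.14
Rules with consequent 'moderate': {R1, R2, R3} → strengths 0.63, 0.00, 0.00
Aggregate via t-conorm [min(1, a+b)]: 0.63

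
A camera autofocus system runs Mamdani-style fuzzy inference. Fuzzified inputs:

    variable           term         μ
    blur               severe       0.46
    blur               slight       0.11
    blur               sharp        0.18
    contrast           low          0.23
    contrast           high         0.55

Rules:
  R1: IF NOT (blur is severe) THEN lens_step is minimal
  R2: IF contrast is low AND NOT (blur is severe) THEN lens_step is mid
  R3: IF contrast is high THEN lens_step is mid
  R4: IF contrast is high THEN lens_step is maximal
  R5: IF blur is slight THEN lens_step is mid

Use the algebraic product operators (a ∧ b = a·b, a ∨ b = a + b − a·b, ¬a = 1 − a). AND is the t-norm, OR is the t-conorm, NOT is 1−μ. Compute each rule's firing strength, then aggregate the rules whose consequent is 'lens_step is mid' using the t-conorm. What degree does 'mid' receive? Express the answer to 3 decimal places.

R1: ¬severe=1−0.46=0.54 → w = 0.5400
R2: low=0.23, ¬severe=1−0.46=0.54; AND[a·b] → w = 0.1242
R3: high=0.55 → w = 0.5500
R4: high=0.55 → w = 0.5500
R5: slight=0.11 → w = 0.1100
Rules with consequent 'mid': {R2, R3, R5} → strengths 0.1242, 0.5500, 0.1100
Aggregate via t-conorm [a + b − a·b]: 0.6492

0.649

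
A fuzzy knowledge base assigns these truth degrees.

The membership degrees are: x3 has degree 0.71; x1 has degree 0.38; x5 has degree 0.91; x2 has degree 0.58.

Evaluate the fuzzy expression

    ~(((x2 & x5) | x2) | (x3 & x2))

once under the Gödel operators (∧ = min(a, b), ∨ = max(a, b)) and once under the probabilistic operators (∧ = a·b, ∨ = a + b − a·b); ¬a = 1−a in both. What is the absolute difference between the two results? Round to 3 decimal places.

0.303

Under Gödel:
  x2 & x5 = min(a, b) on (0.58, 0.91) = 0.58
  (x2 & x5) | x2 = max(a, b) on (0.58, 0.58) = 0.58
  x3 & x2 = min(a, b) on (0.71, 0.58) = 0.58
  ((x2 & x5) | x2) | (x3 & x2) = max(a, b) on (0.58, 0.58) = 0.58
  ~(((x2 & x5) | x2) | (x3 & x2)) = 1 − 0.58 = 0.42
  → value = 0.4200
Under probabilistic:
  x2 & x5 = a·b on (0.5800, 0.9100) = 0.5278
  (x2 & x5) | x2 = a + b − a·b on (0.5278, 0.5800) = 0.8017
  x3 & x2 = a·b on (0.7100, 0.5800) = 0.4118
  ((x2 & x5) | x2) | (x3 & x2) = a + b − a·b on (0.8017, 0.4118) = 0.8833
  ~(((x2 & x5) | x2) | (x3 & x2)) = 1 − 0.8833 = 0.1167
  → value = 0.1167
|0.4200 − 0.1167| = 0.303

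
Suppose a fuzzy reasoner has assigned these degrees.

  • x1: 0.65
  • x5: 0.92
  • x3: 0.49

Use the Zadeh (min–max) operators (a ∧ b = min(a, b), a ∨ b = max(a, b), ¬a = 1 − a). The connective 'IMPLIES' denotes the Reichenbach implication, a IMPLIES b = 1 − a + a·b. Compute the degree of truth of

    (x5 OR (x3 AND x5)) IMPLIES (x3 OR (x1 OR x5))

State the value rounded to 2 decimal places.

x3 AND x5 = min(a, b) on (0.49, 0.92) = 0.49
x5 OR (x3 AND x5) = max(a, b) on (0.92, 0.49) = 0.92
x1 OR x5 = max(a, b) on (0.65, 0.92) = 0.92
x3 OR (x1 OR x5) = max(a, b) on (0.49, 0.92) = 0.92
(x5 OR (x3 AND x5)) IMPLIES (x3 OR (x1 OR x5))  [Reichenbach: 1 − a + a·b] with a=0.92, b=0.92 → 0.93

0.93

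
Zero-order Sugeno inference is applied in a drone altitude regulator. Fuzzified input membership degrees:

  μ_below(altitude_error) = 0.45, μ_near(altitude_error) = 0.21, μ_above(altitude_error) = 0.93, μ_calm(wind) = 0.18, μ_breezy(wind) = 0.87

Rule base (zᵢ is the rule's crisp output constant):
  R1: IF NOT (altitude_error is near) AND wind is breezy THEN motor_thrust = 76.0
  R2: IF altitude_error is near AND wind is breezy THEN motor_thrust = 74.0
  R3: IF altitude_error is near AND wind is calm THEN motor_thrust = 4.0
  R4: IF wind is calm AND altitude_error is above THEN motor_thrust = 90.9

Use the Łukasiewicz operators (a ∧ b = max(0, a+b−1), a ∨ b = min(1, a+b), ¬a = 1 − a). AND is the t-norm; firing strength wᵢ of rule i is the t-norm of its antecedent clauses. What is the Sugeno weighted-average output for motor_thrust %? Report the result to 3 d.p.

77.740

R1 (z=76.0): ¬near=1−0.21=0.79, breezy=0.87; AND[max(0, a+b−1)] → w = 0.66
R2 (z=74.0): near=0.21, breezy=0.87; AND[max(0, a+b−1)] → w = 0.08
R3 (z=4.0): near=0.21, calm=0.18; AND[max(0, a+b−1)] → w = 0.00
R4 (z=90.9): calm=0.18, above=0.93; AND[max(0, a+b−1)] → w = 0.11
Weighted average = (0.66·76.0 + 0.08·74.0 + 0.00·4.0 + 0.11·90.9) / (0.66 + 0.08 + 0.00 + 0.11)
  = 66.0790 / 0.8500 = 77.740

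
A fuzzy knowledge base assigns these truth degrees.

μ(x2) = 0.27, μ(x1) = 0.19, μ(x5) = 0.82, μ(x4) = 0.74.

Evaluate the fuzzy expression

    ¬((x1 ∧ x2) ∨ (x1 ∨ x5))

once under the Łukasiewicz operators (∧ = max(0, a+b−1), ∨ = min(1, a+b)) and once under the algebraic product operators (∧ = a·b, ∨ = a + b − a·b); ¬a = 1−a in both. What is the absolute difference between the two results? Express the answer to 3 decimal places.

0.138

Under Łukasiewicz:
  x1 ∧ x2 = max(0, a+b−1) on (0.19, 0.27) = 0.00
  x1 ∨ x5 = min(1, a+b) on (0.19, 0.82) = 1.00
  (x1 ∧ x2) ∨ (x1 ∨ x5) = min(1, a+b) on (0.00, 1.00) = 1.00
  ¬((x1 ∧ x2) ∨ (x1 ∨ x5)) = 1 − 1.00 = 0.00
  → value = 0.0000
Under algebraic product:
  x1 ∧ x2 = a·b on (0.1900, 0.2700) = 0.0513
  x1 ∨ x5 = a + b − a·b on (0.1900, 0.8200) = 0.8542
  (x1 ∧ x2) ∨ (x1 ∨ x5) = a + b − a·b on (0.0513, 0.8542) = 0.8617
  ¬((x1 ∧ x2) ∨ (x1 ∨ x5)) = 1 − 0.8617 = 0.1383
  → value = 0.1383
|0.0000 − 0.1383| = 0.138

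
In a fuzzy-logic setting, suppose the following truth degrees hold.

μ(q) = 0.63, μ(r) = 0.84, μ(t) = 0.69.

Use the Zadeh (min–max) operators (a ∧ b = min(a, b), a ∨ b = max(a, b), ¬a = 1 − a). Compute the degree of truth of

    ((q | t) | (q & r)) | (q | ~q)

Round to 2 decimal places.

q | t = max(a, b) on (0.63, 0.69) = 0.69
q & r = min(a, b) on (0.63, 0.84) = 0.63
(q | t) | (q & r) = max(a, b) on (0.69, 0.63) = 0.69
~q = 1 − 0.63 = 0.37
q | ~q = max(a, b) on (0.63, 0.37) = 0.63
((q | t) | (q & r)) | (q | ~q) = max(a, b) on (0.69, 0.63) = 0.69

0.69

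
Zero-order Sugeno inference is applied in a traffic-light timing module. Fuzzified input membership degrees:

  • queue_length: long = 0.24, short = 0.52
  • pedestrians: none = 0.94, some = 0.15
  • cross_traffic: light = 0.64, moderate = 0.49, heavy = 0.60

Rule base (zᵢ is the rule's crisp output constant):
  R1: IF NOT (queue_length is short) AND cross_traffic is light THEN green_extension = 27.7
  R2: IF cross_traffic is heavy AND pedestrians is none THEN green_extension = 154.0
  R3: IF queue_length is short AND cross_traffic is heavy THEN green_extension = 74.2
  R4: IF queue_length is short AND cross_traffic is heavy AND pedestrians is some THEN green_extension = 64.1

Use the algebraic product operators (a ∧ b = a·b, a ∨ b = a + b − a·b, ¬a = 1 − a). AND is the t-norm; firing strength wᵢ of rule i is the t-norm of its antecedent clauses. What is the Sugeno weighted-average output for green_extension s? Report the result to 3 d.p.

R1 (z=27.7): ¬short=1−0.52=0.48, light=0.64; AND[a·b] → w = 0.3072
R2 (z=154.0): heavy=0.60, none=0.94; AND[a·b] → w = 0.5640
R3 (z=74.2): short=0.52, heavy=0.60; AND[a·b] → w = 0.3120
R4 (z=64.1): short=0.52, heavy=0.60, some=0.15; AND[a·b] → w = 0.0468
Weighted average = (0.3072·27.7 + 0.5640·154.0 + 0.3120·74.2 + 0.0468·64.1) / (0.3072 + 0.5640 + 0.3120 + 0.0468)
  = 121.5157 / 1.2300 = 98.793

98.793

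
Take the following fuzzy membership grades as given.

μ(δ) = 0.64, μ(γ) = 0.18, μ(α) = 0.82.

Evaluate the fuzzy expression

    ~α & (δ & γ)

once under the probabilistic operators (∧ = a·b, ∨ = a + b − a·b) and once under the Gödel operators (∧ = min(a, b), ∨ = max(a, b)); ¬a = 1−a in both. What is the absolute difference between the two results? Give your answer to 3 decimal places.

Under probabilistic:
  ~α = 1 − 0.8200 = 0.1800
  δ & γ = a·b on (0.6400, 0.1800) = 0.1152
  ~α & (δ & γ) = a·b on (0.1800, 0.1152) = 0.0207
  → value = 0.0207
Under Gödel:
  ~α = 1 − 0.82 = 0.18
  δ & γ = min(a, b) on (0.64, 0.18) = 0.18
  ~α & (δ & γ) = min(a, b) on (0.18, 0.18) = 0.18
  → value = 0.1800
|0.0207 − 0.1800| = 0.159

0.159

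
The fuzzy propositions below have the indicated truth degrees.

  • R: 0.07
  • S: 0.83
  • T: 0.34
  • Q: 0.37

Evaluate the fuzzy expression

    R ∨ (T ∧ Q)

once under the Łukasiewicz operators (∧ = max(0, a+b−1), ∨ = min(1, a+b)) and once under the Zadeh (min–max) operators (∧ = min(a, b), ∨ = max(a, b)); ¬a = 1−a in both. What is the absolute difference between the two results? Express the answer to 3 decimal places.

0.270

Under Łukasiewicz:
  T ∧ Q = max(0, a+b−1) on (0.34, 0.37) = 0.00
  R ∨ (T ∧ Q) = min(1, a+b) on (0.07, 0.00) = 0.07
  → value = 0.0700
Under Zadeh (min–max):
  T ∧ Q = min(a, b) on (0.34, 0.37) = 0.34
  R ∨ (T ∧ Q) = max(a, b) on (0.07, 0.34) = 0.34
  → value = 0.3400
|0.0700 − 0.3400| = 0.270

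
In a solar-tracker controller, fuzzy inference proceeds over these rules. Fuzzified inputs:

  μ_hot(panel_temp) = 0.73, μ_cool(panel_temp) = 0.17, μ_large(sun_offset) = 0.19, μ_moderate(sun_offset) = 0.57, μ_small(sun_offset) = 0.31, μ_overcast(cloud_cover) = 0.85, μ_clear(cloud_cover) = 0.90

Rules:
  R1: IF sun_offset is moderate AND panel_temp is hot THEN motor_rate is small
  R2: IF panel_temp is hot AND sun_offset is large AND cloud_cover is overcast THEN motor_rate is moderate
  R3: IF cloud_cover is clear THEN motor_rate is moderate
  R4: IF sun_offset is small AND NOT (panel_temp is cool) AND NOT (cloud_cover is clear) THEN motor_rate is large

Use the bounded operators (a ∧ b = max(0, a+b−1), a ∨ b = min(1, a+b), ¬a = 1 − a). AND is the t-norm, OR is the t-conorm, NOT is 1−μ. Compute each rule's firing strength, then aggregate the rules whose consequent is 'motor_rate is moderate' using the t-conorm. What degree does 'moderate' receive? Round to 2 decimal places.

0.90

R1: moderate=0.57, hot=0.73; AND[max(0, a+b−1)] → w = 0.30
R2: hot=0.73, large=0.19, overcast=0.85; AND[max(0, a+b−1)] → w = 0.00
R3: clear=0.90 → w = 0.90
R4: small=0.31, ¬cool=1−0.17=0.83, ¬clear=1−0.90=0.10; AND[max(0, a+b−1)] → w = 0.00
Rules with consequent 'moderate': {R2, R3} → strengths 0.00, 0.90
Aggregate via t-conorm [min(1, a+b)]: 0.90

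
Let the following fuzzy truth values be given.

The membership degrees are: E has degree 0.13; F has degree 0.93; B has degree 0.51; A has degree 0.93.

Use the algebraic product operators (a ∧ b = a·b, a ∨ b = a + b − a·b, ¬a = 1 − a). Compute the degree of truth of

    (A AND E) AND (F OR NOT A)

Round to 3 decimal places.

A AND E = a·b on (0.9300, 0.1300) = 0.1209
NOT A = 1 − 0.9300 = 0.0700
F OR NOT A = a + b − a·b on (0.9300, 0.0700) = 0.9349
(A AND E) AND (F OR NOT A) = a·b on (0.1209, 0.9349) = 0.1130

0.113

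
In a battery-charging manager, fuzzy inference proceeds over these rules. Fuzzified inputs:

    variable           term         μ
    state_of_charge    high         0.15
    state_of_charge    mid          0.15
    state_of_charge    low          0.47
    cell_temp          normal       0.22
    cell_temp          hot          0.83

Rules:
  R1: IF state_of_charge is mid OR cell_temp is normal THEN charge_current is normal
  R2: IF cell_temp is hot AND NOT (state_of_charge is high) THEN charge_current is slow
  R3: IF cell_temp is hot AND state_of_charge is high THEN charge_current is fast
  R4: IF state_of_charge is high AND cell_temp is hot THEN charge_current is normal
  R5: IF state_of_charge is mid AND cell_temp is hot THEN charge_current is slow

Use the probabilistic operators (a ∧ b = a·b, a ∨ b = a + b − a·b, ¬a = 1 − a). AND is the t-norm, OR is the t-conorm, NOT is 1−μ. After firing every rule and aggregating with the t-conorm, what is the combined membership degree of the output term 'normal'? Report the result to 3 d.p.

0.420

R1: mid=0.15, normal=0.22; OR[a + b − a·b] → w = 0.3370
R2: hot=0.83, ¬high=1−0.15=0.85; AND[a·b] → w = 0.7055
R3: hot=0.83, high=0.15; AND[a·b] → w = 0.1245
R4: high=0.15, hot=0.83; AND[a·b] → w = 0.1245
R5: mid=0.15, hot=0.83; AND[a·b] → w = 0.1245
Rules with consequent 'normal': {R1, R4} → strengths 0.3370, 0.1245
Aggregate via t-conorm [a + b − a·b]: 0.4195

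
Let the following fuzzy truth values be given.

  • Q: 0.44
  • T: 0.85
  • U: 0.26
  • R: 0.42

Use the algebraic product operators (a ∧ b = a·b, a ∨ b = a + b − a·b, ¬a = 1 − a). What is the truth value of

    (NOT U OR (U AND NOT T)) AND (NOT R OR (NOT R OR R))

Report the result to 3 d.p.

NOT U = 1 − 0.2600 = 0.7400
NOT T = 1 − 0.8500 = 0.1500
U AND NOT T = a·b on (0.2600, 0.1500) = 0.0390
NOT U OR (U AND NOT T) = a + b − a·b on (0.7400, 0.0390) = 0.7501
NOT R = 1 − 0.4200 = 0.5800
NOT R = 1 − 0.4200 = 0.5800
NOT R OR R = a + b − a·b on (0.5800, 0.4200) = 0.7564
NOT R OR (NOT R OR R) = a + b − a·b on (0.5800, 0.7564) = 0.8977
(NOT U OR (U AND NOT T)) AND (NOT R OR (NOT R OR R)) = a·b on (0.7501, 0.8977) = 0.6734

0.673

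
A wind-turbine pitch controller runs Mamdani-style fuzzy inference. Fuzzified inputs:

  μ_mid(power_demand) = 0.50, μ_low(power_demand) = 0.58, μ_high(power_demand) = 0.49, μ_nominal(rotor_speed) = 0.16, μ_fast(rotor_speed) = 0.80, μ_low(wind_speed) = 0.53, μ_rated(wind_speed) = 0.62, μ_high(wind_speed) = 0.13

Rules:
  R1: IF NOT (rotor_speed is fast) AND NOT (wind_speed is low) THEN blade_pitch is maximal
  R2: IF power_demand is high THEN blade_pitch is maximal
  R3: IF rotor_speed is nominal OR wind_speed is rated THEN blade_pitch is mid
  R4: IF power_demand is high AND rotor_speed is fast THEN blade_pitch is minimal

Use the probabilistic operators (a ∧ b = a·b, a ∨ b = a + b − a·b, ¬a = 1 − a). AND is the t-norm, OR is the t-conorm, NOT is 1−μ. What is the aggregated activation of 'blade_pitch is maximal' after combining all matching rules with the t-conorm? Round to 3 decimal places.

R1: ¬fast=1−0.80=0.20, ¬low=1−0.53=0.47; AND[a·b] → w = 0.0940
R2: high=0.49 → w = 0.4900
R3: nominal=0.16, rated=0.62; OR[a + b − a·b] → w = 0.6808
R4: high=0.49, fast=0.80; AND[a·b] → w = 0.3920
Rules with consequent 'maximal': {R1, R2} → strengths 0.0940, 0.4900
Aggregate via t-conorm [a + b − a·b]: 0.5379

0.538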